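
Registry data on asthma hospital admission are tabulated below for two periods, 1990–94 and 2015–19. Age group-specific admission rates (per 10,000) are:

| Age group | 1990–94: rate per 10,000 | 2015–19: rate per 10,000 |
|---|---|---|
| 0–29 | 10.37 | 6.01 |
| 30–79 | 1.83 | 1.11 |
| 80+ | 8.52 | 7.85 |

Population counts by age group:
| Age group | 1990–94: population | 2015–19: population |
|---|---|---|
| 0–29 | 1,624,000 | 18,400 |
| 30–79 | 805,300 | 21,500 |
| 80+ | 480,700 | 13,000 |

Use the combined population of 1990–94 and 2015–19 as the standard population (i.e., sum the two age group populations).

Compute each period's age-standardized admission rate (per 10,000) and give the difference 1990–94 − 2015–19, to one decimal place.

Combined standard total = 2,962,900; weights = 0.5543, 0.2791, 0.1666.
1990–94: 0.5543×10.37 + 0.2791×1.83 + 0.1666×8.52 = 7.6786 per 10,000.
2015–19: 0.5543×6.01 + 0.2791×1.11 + 0.1666×7.85 = 4.9492 per 10,000.
Difference = 7.6786 − 4.9492 = 2.7294.

2.7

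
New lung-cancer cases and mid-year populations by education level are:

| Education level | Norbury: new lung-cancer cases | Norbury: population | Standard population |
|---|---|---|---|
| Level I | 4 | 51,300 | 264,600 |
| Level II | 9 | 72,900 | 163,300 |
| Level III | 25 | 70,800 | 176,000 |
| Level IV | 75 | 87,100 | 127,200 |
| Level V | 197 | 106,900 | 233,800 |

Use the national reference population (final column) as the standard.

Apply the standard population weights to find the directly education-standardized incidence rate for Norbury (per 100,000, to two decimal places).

Education-specific rates per 100,000 for Norbury: 7.80, 12.35, 35.31, 86.11, 184.28.
Standard total = 964,900; weights = 0.2742, 0.1692, 0.1824, 0.1318, 0.2423.
Standardized rate: 0.2742×7.80 + 0.1692×12.35 + 0.1824×35.31 + 0.1318×86.11 + 0.2423×184.28 = 66.6727 per 100,000.

66.67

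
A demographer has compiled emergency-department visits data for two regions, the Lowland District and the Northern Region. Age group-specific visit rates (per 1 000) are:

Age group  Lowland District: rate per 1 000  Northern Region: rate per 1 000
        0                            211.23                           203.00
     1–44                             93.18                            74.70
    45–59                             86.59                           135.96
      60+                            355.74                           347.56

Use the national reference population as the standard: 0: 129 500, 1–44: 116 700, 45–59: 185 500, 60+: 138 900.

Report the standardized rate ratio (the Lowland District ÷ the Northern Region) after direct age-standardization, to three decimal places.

Standard total = 570 600; weights = 0.2270, 0.2045, 0.3251, 0.2434.
The Lowland District: 0.2270×211.23 + 0.2045×93.18 + 0.3251×86.59 + 0.2434×355.74 = 181.7440 per 1 000.
The Northern Region: 0.2270×203.00 + 0.2045×74.70 + 0.3251×135.96 + 0.2434×347.56 = 190.1554 per 1 000.
Ratio = 181.7440 ÷ 190.1554 = 0.95577.

0.956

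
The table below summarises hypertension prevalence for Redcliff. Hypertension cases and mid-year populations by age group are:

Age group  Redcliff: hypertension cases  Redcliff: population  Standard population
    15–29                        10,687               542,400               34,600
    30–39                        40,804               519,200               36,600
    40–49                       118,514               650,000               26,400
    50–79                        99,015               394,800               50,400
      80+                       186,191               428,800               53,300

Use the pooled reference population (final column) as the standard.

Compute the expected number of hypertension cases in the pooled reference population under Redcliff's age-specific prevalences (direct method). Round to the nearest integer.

Age-specific rates per 1,000 for Redcliff: 19.703, 78.590, 182.329, 250.798, 434.214.
Expected hypertension cases = Σ (standard pop × age-specific rate ÷ 1,000)
= 34,600×19.703/1,000 + 36,600×78.590/1,000 + 26,400×182.329/1,000 + 50,400×250.798/1,000 + 53,300×434.214/1,000
= 681.73 + 2876.40 + 4813.49 + 12640.21 + 23143.61 = 44155.44.

44155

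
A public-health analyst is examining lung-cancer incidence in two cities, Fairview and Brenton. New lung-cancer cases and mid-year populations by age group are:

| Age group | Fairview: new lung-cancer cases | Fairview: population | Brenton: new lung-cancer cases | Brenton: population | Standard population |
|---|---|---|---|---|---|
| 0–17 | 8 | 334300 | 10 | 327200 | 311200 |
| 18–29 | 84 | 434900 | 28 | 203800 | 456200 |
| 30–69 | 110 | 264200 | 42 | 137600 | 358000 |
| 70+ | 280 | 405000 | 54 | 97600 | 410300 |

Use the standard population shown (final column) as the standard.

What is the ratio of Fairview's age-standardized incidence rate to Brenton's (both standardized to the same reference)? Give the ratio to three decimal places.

1.293

Age-specific rates per 100000 for Fairview: 2.39, 19.31, 41.64, 69.14.
For Brenton: 3.06, 13.74, 30.52, 55.33.
Standard total = 1535700; weights = 0.2026, 0.2971, 0.2331, 0.2672.
Fairview: 0.2026×2.39 + 0.2971×19.31 + 0.2331×41.64 + 0.2672×69.14 = 34.3999 per 100000.
Brenton: 0.2026×3.06 + 0.2971×13.74 + 0.2331×30.52 + 0.2672×55.33 = 26.5984 per 100000.
Ratio = 34.3999 ÷ 26.5984 = 1.29331.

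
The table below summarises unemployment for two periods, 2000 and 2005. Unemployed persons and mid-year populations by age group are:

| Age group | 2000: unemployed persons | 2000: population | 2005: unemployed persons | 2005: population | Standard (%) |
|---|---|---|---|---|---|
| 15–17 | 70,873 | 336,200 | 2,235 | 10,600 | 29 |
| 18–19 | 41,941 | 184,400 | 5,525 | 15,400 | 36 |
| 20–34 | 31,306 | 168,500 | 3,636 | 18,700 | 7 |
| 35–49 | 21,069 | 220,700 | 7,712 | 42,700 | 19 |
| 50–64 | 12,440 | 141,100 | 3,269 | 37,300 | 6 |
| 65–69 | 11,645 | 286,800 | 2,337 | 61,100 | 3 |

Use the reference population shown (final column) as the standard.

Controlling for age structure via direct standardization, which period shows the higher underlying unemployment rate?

2005

Age-specific rates per 1,000 for 2000: 210.806, 227.446, 185.792, 95.464, 88.164, 40.603.
For 2005: 210.849, 358.766, 194.439, 180.609, 87.641, 38.249.
Standard weights: 0.29, 0.36, 0.07, 0.19, 0.06, 0.03.
2000: 0.2900×210.806 + 0.3600×227.446 + 0.0700×185.792 + 0.1900×95.464 + 0.0600×88.164 + 0.0300×40.603 = 180.6659 per 1,000.
2005: 0.2900×210.849 + 0.3600×358.766 + 0.0700×194.439 + 0.1900×180.609 + 0.0600×87.641 + 0.0300×38.249 = 244.6344 per 1,000.
The crude rates (141.49 vs 133.01) would put 2000 higher, but that reflects its age composition; once standardized to a common age structure, 2005 has the higher underlying rate.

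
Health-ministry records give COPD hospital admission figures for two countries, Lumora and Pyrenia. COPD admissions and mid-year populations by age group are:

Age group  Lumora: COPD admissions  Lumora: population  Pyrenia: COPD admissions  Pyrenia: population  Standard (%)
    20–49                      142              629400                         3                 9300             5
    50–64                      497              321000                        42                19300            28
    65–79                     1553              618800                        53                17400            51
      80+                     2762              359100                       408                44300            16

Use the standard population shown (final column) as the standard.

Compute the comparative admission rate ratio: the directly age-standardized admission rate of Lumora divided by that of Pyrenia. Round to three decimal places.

Age-specific rates per 10000 for Lumora: 2.26, 15.48, 25.10, 76.91.
For Pyrenia: 3.23, 21.76, 30.46, 92.10.
Standard weights: 0.05, 0.28, 0.51, 0.16.
Lumora: 0.0500×2.26 + 0.2800×15.48 + 0.5100×25.10 + 0.1600×76.91 = 29.5538 per 10000.
Pyrenia: 0.0500×3.23 + 0.2800×21.76 + 0.5100×30.46 + 0.1600×92.10 = 36.5249 per 10000.
Ratio = 29.5538 ÷ 36.5249 = 0.80914.

0.809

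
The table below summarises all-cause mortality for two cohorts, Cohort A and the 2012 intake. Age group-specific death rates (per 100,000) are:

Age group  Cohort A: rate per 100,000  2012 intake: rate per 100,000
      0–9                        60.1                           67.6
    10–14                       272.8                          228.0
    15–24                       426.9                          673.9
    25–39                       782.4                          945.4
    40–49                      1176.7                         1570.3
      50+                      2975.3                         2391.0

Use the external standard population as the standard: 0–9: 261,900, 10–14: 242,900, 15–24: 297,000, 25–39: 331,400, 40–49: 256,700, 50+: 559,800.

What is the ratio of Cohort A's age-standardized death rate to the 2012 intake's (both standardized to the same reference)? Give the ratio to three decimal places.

1.046

Standard total = 1,949,700; weights = 0.1343, 0.1246, 0.1523, 0.1700, 0.1317, 0.2871.
Cohort A: 0.1343×60.1 + 0.1246×272.8 + 0.1523×426.9 + 0.1700×782.4 + 0.1317×1176.7 + 0.2871×2975.3 = 1249.2752 per 100,000.
The 2012 intake: 0.1343×67.6 + 0.1246×228.0 + 0.1523×673.9 + 0.1700×945.4 + 0.1317×1570.3 + 0.2871×2391.0 = 1194.0900 per 100,000.
Ratio = 1249.2752 ÷ 1194.0900 = 1.04622.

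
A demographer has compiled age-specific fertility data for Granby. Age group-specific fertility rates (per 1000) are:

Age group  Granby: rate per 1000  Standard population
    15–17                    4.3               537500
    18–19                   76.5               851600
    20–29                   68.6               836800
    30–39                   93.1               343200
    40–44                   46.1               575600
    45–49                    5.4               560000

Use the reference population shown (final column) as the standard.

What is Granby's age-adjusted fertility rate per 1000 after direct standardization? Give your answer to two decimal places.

50.31

Standard total = 3704700; weights = 0.1451, 0.2299, 0.2259, 0.0926, 0.1554, 0.1512.
Standardized rate: 0.1451×4.3 + 0.2299×76.5 + 0.2259×68.6 + 0.0926×93.1 + 0.1554×46.1 + 0.1512×5.4 = 50.3075 per 1000.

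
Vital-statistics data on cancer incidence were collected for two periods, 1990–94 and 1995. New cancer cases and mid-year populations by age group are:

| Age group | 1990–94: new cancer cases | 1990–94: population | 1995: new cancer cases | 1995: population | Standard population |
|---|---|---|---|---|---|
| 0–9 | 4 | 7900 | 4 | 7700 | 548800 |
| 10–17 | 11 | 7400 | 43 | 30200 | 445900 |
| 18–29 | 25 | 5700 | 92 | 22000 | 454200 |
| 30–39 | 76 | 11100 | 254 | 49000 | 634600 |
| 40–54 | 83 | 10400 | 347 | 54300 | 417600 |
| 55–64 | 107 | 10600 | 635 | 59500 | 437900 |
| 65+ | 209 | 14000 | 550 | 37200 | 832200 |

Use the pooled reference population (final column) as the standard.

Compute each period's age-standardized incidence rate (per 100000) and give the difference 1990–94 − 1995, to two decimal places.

Age-specific rates per 100000 for 1990–94: 50.63, 148.65, 438.60, 684.68, 798.08, 1009.43, 1492.86.
For 1995: 51.95, 142.38, 418.18, 518.37, 639.04, 1067.23, 1478.49.
Standard total = 3771200; weights = 0.1455, 0.1182, 0.1204, 0.1683, 0.1107, 0.1161, 0.2207.
1990–94: 0.1455×50.63 + 0.1182×148.65 + 0.1204×438.60 + 0.1683×684.68 + 0.1107×798.08 + 0.1161×1009.43 + 0.2207×1492.86 = 728.0030 per 100000.
1995: 0.1455×51.95 + 0.1182×142.38 + 0.1204×418.18 + 0.1683×518.37 + 0.1107×639.04 + 0.1161×1067.23 + 0.2207×1478.49 = 682.9386 per 100000.
Difference = 728.0030 − 682.9386 = 45.0644.

45.06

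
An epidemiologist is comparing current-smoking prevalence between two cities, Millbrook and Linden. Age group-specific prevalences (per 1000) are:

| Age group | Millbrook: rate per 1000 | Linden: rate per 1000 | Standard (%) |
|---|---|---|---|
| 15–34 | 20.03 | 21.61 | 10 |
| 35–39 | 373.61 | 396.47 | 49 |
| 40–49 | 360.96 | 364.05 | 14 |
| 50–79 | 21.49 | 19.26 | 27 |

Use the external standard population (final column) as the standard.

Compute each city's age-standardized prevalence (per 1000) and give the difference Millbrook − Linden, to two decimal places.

Standard weights: 0.10, 0.49, 0.14, 0.27.
Millbrook: 0.1000×20.03 + 0.4900×373.61 + 0.1400×360.96 + 0.2700×21.49 = 241.4086 per 1000.
Linden: 0.1000×21.61 + 0.4900×396.47 + 0.1400×364.05 + 0.2700×19.26 = 252.5985 per 1000.
Difference = 241.4086 − 252.5985 = -11.1899.

-11.19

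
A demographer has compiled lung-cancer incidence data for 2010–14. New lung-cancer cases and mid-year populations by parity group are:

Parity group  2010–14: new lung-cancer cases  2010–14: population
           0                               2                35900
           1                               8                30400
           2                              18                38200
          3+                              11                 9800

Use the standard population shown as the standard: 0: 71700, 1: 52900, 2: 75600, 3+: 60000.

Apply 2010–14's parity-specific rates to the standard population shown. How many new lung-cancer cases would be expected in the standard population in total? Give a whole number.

Parity-specific rates per 100000 for 2010–14: 5.57, 26.32, 47.12, 112.24.
Expected new lung-cancer cases = Σ (standard pop × parity-specific rate ÷ 100000)
= 71700×5.57/100000 + 52900×26.32/100000 + 75600×47.12/100000 + 60000×112.24/100000
= 3.99 + 13.92 + 35.62 + 67.35 = 120.89.

121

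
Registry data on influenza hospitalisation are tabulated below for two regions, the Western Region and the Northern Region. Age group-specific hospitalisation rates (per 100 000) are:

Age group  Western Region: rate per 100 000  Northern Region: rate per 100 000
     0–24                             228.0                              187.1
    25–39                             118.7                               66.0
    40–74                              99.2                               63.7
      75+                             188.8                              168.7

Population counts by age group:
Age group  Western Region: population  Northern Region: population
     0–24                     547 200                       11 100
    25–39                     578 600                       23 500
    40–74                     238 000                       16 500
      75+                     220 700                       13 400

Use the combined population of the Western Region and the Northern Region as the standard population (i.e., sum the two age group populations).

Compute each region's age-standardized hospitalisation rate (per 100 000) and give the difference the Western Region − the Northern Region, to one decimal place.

Combined standard total = 1 649 000; weights = 0.3386, 0.3651, 0.1543, 0.1420.
The Western Region: 0.3386×228.0 + 0.3651×118.7 + 0.1543×99.2 + 0.1420×188.8 = 162.6478 per 100 000.
The Northern Region: 0.3386×187.1 + 0.3651×66.0 + 0.1543×63.7 + 0.1420×168.7 = 121.2255 per 100 000.
Difference = 162.6478 − 121.2255 = 41.4223.

41.4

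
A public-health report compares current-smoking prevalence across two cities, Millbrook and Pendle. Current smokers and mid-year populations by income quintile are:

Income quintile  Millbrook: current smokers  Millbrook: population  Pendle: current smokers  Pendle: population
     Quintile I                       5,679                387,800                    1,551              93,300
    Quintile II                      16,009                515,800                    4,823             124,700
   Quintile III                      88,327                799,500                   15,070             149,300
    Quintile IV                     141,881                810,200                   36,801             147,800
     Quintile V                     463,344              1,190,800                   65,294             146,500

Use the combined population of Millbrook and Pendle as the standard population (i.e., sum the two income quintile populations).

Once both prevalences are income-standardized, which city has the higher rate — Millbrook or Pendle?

Income-specific rates per 1,000 for Millbrook: 14.644, 31.037, 110.478, 175.118, 389.103.
For Pendle: 16.624, 38.677, 100.938, 248.992, 445.693.
Combined standard total = 4,365,700; weights = 0.1102, 0.1467, 0.2173, 0.2194, 0.3063.
Millbrook: 0.1102×14.644 + 0.1467×31.037 + 0.2173×110.478 + 0.2194×175.118 + 0.3063×389.103 = 187.7951 per 1,000.
Pendle: 0.1102×16.624 + 0.1467×38.677 + 0.2173×100.938 + 0.2194×248.992 + 0.3063×445.693 = 220.6059 per 1,000.
The crude rates (193.09 vs 186.73) would put Millbrook higher, but that reflects its income composition; once standardized to a common income structure, Pendle has the higher underlying rate.

Pendle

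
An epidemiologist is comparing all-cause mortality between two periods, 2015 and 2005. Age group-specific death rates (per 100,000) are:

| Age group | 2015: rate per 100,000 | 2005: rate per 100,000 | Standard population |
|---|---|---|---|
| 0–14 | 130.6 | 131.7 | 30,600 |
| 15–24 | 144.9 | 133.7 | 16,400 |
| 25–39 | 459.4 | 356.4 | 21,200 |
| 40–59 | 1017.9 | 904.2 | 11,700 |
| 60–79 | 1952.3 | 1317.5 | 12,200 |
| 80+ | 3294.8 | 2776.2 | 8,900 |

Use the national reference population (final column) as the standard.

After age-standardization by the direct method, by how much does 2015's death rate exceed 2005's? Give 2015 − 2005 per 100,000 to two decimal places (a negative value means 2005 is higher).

158.65

Standard total = 101,000; weights = 0.3030, 0.1624, 0.2099, 0.1158, 0.1208, 0.0881.
2015: 0.3030×130.6 + 0.1624×144.9 + 0.2099×459.4 + 0.1158×1017.9 + 0.1208×1952.3 + 0.0881×3294.8 = 803.5961 per 100,000.
2005: 0.3030×131.7 + 0.1624×133.7 + 0.2099×356.4 + 0.1158×904.2 + 0.1208×1317.5 + 0.0881×2776.2 = 644.9426 per 100,000.
Difference = 803.5961 − 644.9426 = 158.6536.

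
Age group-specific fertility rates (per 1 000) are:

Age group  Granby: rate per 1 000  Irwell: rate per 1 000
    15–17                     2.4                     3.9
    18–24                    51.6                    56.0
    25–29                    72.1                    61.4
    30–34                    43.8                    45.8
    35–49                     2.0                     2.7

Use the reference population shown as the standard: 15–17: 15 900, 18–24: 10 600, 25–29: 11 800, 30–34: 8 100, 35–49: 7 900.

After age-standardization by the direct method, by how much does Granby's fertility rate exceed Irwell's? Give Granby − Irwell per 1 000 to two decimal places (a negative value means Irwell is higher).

0.63

Standard total = 54 300; weights = 0.2928, 0.1952, 0.2173, 0.1492, 0.1455.
Granby: 0.2928×2.4 + 0.1952×51.6 + 0.2173×72.1 + 0.1492×43.8 + 0.1455×2.0 = 33.2685 per 1 000.
Irwell: 0.2928×3.9 + 0.1952×56.0 + 0.2173×61.4 + 0.1492×45.8 + 0.1455×2.7 = 32.6416 per 1 000.
Difference = 33.2685 − 32.6416 = 0.6269.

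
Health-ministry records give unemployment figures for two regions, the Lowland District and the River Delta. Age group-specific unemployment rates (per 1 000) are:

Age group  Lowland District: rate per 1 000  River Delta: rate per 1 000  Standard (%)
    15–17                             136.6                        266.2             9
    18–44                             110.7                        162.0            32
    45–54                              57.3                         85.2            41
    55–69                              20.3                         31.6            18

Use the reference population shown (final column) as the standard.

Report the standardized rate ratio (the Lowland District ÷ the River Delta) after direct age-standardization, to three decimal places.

0.643

Standard weights: 0.09, 0.32, 0.41, 0.18.
The Lowland District: 0.0900×136.6 + 0.3200×110.7 + 0.4100×57.3 + 0.1800×20.3 = 74.8650 per 1 000.
The River Delta: 0.0900×266.2 + 0.3200×162.0 + 0.4100×85.2 + 0.1800×31.6 = 116.4180 per 1 000.
Ratio = 74.8650 ÷ 116.4180 = 0.64307.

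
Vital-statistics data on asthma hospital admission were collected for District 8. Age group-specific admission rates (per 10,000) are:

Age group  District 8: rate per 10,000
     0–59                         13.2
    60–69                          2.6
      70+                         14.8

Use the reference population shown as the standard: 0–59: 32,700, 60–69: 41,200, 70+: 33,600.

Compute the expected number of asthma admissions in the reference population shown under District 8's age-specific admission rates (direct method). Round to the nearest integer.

Expected asthma admissions = Σ (standard pop × age-specific rate ÷ 10,000)
= 32,700×13.2/10,000 + 41,200×2.6/10,000 + 33,600×14.8/10,000
= 43.16 + 10.71 + 49.73 = 103.60.

104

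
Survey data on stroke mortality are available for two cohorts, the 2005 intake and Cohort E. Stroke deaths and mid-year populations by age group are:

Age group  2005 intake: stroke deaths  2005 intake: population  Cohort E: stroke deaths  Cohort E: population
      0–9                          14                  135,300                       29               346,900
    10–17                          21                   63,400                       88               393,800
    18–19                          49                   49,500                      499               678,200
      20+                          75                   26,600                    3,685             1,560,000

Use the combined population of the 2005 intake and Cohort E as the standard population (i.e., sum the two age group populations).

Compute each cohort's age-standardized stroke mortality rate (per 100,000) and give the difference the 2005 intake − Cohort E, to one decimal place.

Age-specific rates per 100,000 for the 2005 intake: 10.35, 33.12, 98.99, 281.95.
For Cohort E: 8.36, 22.35, 73.58, 236.22.
Combined standard total = 3,253,700; weights = 0.1482, 0.1405, 0.2237, 0.4876.
The 2005 intake: 0.1482×10.35 + 0.1405×33.12 + 0.2237×98.99 + 0.4876×281.95 = 165.8167 per 100,000.
Cohort E: 0.1482×8.36 + 0.1405×22.35 + 0.2237×73.58 + 0.4876×236.22 = 136.0215 per 100,000.
Difference = 165.8167 − 136.0215 = 29.7952.

29.8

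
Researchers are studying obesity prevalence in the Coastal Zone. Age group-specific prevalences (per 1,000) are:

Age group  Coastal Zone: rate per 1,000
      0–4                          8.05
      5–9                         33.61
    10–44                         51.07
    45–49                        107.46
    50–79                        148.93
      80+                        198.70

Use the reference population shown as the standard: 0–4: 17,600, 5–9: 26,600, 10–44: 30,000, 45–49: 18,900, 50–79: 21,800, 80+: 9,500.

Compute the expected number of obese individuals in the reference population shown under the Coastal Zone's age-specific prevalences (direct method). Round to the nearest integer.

9733

Expected obese individuals = Σ (standard pop × age-specific rate ÷ 1,000)
= 17,600×8.05/1,000 + 26,600×33.61/1,000 + 30,000×51.07/1,000 + 18,900×107.46/1,000 + 21,800×148.93/1,000 + 9,500×198.70/1,000
= 141.68 + 894.03 + 1532.10 + 2030.99 + 3246.67 + 1887.65 = 9733.12.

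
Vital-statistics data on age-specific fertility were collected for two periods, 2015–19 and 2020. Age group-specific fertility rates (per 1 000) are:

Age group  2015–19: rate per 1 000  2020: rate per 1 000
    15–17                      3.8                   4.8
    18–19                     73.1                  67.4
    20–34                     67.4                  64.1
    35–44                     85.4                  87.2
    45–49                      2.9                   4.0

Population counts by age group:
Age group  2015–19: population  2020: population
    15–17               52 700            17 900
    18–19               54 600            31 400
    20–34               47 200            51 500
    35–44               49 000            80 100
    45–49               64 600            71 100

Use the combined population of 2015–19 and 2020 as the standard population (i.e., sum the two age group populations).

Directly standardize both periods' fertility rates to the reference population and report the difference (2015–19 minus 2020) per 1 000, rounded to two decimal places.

0.70

Combined standard total = 520 100; weights = 0.1357, 0.1654, 0.1898, 0.2482, 0.2609.
2015–19: 0.1357×3.8 + 0.1654×73.1 + 0.1898×67.4 + 0.2482×85.4 + 0.2609×2.9 = 47.3485 per 1 000.
2020: 0.1357×4.8 + 0.1654×67.4 + 0.1898×64.1 + 0.2482×87.2 + 0.2609×4.0 = 46.6492 per 1 000.
Difference = 47.3485 − 46.6492 = 0.6992.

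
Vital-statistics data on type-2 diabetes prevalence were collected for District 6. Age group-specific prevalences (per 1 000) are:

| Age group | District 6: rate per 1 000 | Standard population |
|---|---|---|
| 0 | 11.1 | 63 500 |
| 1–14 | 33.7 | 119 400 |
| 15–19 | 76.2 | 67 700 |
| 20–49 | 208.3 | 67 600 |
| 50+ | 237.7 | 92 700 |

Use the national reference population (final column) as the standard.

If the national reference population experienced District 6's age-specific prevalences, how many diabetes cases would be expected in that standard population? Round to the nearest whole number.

Expected diabetes cases = Σ (standard pop × age-specific rate ÷ 1 000)
= 63 500×11.1/1 000 + 119 400×33.7/1 000 + 67 700×76.2/1 000 + 67 600×208.3/1 000 + 92 700×237.7/1 000
= 704.85 + 4023.78 + 5158.74 + 14081.08 + 22034.79 = 46003.24.

46003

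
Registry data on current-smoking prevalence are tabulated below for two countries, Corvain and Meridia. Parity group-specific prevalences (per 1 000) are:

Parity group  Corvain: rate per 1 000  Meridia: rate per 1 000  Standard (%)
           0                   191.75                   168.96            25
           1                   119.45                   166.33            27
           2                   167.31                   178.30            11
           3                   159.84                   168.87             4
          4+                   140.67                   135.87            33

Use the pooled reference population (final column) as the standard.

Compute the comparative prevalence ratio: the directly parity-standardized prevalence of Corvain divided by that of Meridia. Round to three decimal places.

Standard weights: 0.25, 0.27, 0.11, 0.04, 0.33.
Corvain: 0.2500×191.75 + 0.2700×119.45 + 0.1100×167.31 + 0.0400×159.84 + 0.3300×140.67 = 151.4078 per 1 000.
Meridia: 0.2500×168.96 + 0.2700×166.33 + 0.1100×178.30 + 0.0400×168.87 + 0.3300×135.87 = 158.3540 per 1 000.
Ratio = 151.4078 ÷ 158.3540 = 0.95613.

0.956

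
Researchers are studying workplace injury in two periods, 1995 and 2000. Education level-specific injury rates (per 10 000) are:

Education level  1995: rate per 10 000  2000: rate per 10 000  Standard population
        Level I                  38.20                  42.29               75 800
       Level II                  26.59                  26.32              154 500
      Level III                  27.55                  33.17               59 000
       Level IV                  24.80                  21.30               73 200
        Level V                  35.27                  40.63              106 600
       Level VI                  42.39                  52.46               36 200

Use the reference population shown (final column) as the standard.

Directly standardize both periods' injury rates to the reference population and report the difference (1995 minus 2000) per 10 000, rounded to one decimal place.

Standard total = 505 300; weights = 0.1500, 0.3058, 0.1168, 0.1449, 0.2110, 0.0716.
1995: 0.1500×38.20 + 0.3058×26.59 + 0.1168×27.55 + 0.1449×24.80 + 0.2110×35.27 + 0.0716×42.39 = 31.1475 per 10 000.
2000: 0.1500×42.29 + 0.3058×26.32 + 0.1168×33.17 + 0.1449×21.30 + 0.2110×40.63 + 0.0716×52.46 = 33.6798 per 10 000.
Difference = 31.1475 − 33.6798 = -2.5324.

-2.5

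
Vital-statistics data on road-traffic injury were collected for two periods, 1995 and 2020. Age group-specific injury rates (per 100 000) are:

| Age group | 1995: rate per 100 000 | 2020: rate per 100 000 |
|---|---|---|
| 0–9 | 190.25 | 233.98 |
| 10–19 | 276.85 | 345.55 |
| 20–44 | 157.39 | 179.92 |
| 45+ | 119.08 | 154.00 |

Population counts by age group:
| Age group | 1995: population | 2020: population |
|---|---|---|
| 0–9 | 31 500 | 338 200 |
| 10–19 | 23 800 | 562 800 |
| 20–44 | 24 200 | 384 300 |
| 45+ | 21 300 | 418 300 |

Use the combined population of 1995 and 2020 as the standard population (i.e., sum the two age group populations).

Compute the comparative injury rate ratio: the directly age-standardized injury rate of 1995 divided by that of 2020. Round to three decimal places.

0.812

Combined standard total = 1 804 400; weights = 0.2049, 0.3251, 0.2264, 0.2436.
1995: 0.2049×190.25 + 0.3251×276.85 + 0.2264×157.39 + 0.2436×119.08 = 193.6250 per 100 000.
2020: 0.2049×233.98 + 0.3251×345.55 + 0.2264×179.92 + 0.2436×154.00 = 238.5268 per 100 000.
Ratio = 193.6250 ÷ 238.5268 = 0.81175.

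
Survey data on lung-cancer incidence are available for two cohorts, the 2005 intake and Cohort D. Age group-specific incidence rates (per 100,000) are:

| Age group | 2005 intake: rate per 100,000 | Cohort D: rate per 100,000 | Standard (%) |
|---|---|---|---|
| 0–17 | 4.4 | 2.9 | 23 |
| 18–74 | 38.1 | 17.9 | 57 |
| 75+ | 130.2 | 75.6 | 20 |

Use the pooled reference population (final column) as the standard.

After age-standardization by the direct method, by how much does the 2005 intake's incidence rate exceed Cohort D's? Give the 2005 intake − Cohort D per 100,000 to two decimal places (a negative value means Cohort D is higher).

Standard weights: 0.23, 0.57, 0.20.
The 2005 intake: 0.2300×4.4 + 0.5700×38.1 + 0.2000×130.2 = 48.7690 per 100,000.
Cohort D: 0.2300×2.9 + 0.5700×17.9 + 0.2000×75.6 = 25.9900 per 100,000.
Difference = 48.7690 − 25.9900 = 22.7790.

22.78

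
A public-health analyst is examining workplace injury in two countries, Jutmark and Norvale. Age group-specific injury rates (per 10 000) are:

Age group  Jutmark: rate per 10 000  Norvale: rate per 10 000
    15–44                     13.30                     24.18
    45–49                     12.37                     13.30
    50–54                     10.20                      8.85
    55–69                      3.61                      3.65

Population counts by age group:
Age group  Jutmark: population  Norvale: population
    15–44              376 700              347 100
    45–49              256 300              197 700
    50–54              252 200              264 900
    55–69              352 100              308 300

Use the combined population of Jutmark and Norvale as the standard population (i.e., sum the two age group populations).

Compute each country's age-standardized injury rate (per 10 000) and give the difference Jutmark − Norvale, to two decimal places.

-3.24

Combined standard total = 2 355 300; weights = 0.3073, 0.1928, 0.2195, 0.2804.
Jutmark: 0.3073×13.30 + 0.1928×12.37 + 0.2195×10.20 + 0.2804×3.61 = 9.7232 per 10 000.
Norvale: 0.3073×24.18 + 0.1928×13.30 + 0.2195×8.85 + 0.2804×3.65 = 12.9608 per 10 000.
Difference = 9.7232 − 12.9608 = -3.2376.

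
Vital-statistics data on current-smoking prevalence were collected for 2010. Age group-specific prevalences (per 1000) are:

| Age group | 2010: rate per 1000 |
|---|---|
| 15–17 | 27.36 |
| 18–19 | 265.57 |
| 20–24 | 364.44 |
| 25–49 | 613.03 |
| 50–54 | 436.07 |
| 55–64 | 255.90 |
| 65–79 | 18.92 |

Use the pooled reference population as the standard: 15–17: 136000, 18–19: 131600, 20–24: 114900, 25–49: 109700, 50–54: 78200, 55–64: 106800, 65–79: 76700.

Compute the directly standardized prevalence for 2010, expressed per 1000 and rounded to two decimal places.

279.45

Standard total = 753900; weights = 0.1804, 0.1746, 0.1524, 0.1455, 0.1037, 0.1417, 0.1017.
Standardized rate: 0.1804×27.36 + 0.1746×265.57 + 0.1524×364.44 + 0.1455×613.03 + 0.1037×436.07 + 0.1417×255.90 + 0.1017×18.92 = 279.4475 per 1000.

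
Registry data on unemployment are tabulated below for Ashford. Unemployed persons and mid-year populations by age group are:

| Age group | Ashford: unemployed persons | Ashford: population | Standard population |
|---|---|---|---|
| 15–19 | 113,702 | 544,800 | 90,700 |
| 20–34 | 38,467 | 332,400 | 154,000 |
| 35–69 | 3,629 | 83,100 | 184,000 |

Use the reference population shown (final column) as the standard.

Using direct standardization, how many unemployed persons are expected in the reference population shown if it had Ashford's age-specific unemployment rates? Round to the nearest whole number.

44786

Age-specific rates per 1,000 for Ashford: 208.704, 115.725, 43.670.
Expected unemployed persons = Σ (standard pop × age-specific rate ÷ 1,000)
= 90,700×208.704/1,000 + 154,000×115.725/1,000 + 184,000×43.670/1,000
= 18929.46 + 17821.65 + 8035.33 = 44786.45.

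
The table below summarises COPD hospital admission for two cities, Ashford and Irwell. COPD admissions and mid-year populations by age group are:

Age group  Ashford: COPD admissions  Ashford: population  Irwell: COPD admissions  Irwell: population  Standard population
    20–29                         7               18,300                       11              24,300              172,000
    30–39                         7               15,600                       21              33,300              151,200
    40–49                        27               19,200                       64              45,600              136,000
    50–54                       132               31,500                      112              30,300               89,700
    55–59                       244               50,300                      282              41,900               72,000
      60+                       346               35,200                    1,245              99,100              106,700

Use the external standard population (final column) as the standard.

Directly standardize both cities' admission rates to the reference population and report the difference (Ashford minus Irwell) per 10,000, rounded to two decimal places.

Age-specific rates per 10,000 for Ashford: 3.83, 4.49, 14.06, 41.90, 48.51, 98.30.
For Irwell: 4.53, 6.31, 14.04, 36.96, 67.30, 125.63.
Standard total = 727,600; weights = 0.2364, 0.2078, 0.1869, 0.1233, 0.0990, 0.1466.
Ashford: 0.2364×3.83 + 0.2078×4.49 + 0.1869×14.06 + 0.1233×41.90 + 0.0990×48.51 + 0.1466×98.30 = 28.8462 per 10,000.
Irwell: 0.2364×4.53 + 0.2078×6.31 + 0.1869×14.04 + 0.1233×36.96 + 0.0990×67.30 + 0.1466×125.63 = 34.6442 per 10,000.
Difference = 28.8462 − 34.6442 = -5.7980.

-5.80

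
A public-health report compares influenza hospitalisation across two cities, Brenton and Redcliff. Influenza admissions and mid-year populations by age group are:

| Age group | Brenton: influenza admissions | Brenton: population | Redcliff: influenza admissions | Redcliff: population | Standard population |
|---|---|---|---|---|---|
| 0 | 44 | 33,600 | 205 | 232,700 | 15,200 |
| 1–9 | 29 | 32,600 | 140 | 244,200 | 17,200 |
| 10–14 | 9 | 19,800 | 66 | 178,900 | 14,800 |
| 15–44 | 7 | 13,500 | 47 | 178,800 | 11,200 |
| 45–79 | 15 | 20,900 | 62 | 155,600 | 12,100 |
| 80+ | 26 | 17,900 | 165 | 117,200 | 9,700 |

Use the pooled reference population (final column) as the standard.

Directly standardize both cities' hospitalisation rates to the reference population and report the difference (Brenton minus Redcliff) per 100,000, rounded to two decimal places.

25.41

Age-specific rates per 100,000 for Brenton: 130.95, 88.96, 45.45, 51.85, 71.77, 145.25.
For Redcliff: 88.10, 57.33, 36.89, 26.29, 39.85, 140.78.
Standard total = 80,200; weights = 0.1895, 0.2145, 0.1845, 0.1397, 0.1509, 0.1209.
Brenton: 0.1895×130.95 + 0.2145×88.96 + 0.1845×45.45 + 0.1397×51.85 + 0.1509×71.77 + 0.1209×145.25 = 87.9223 per 100,000.
Redcliff: 0.1895×88.10 + 0.2145×57.33 + 0.1845×36.89 + 0.1397×26.29 + 0.1509×39.85 + 0.1209×140.78 = 62.5100 per 100,000.
Difference = 87.9223 − 62.5100 = 25.4123.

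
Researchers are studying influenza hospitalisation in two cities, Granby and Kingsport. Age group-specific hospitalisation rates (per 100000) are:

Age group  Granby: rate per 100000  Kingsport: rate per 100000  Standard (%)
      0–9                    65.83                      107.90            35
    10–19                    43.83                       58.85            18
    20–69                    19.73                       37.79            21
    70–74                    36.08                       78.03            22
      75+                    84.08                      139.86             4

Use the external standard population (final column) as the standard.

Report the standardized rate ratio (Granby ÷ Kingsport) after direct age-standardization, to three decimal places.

Standard weights: 0.35, 0.18, 0.21, 0.22, 0.04.
Granby: 0.3500×65.83 + 0.1800×43.83 + 0.2100×19.73 + 0.2200×36.08 + 0.0400×84.08 = 46.3740 per 100000.
Kingsport: 0.3500×107.90 + 0.1800×58.85 + 0.2100×37.79 + 0.2200×78.03 + 0.0400×139.86 = 79.0549 per 100000.
Ratio = 46.3740 ÷ 79.0549 = 0.58661.

0.587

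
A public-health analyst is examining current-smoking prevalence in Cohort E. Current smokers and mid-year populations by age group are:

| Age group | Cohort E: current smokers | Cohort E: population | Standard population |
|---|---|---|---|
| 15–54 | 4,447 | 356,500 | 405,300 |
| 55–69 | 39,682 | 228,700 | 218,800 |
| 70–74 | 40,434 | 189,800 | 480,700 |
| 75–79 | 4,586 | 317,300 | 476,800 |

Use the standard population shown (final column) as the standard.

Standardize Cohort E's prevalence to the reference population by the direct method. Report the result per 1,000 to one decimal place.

96.3

Age-specific rates per 1,000 for Cohort E: 12.474, 173.511, 213.035, 14.453.
Standard total = 1,581,600; weights = 0.2563, 0.1383, 0.3039, 0.3015.
Standardized rate: 0.2563×12.474 + 0.1383×173.511 + 0.3039×213.035 + 0.3015×14.453 = 96.3057 per 1,000.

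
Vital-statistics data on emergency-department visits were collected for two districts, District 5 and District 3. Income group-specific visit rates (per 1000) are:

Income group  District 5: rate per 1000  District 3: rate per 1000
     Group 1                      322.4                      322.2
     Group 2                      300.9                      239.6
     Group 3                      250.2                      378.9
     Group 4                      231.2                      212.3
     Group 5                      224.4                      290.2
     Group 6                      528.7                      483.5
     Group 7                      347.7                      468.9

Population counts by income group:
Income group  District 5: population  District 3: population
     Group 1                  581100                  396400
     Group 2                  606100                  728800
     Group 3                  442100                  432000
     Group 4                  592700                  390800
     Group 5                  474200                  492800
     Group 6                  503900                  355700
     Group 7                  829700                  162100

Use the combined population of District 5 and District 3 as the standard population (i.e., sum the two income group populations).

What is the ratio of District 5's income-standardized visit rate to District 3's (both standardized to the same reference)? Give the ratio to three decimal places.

0.933

Combined standard total = 6988400; weights = 0.1399, 0.1910, 0.1251, 0.1407, 0.1384, 0.1230, 0.1419.
District 5: 0.1399×322.4 + 0.1910×300.9 + 0.1251×250.2 + 0.1407×231.2 + 0.1384×224.4 + 0.1230×528.7 + 0.1419×347.7 = 311.8334 per 1000.
District 3: 0.1399×322.2 + 0.1910×239.6 + 0.1251×378.9 + 0.1407×212.3 + 0.1384×290.2 + 0.1230×483.5 + 0.1419×468.9 = 334.2798 per 1000.
Ratio = 311.8334 ÷ 334.2798 = 0.93285.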